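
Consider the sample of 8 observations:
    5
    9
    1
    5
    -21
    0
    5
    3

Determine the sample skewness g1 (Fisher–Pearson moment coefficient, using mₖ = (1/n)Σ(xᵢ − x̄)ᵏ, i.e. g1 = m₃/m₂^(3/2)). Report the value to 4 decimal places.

x̄ = (5 + 9 + 1 + 5 - 21 + 0 + 5 + 3) / 8 = 0.8750
deviations (xᵢ − x̄): 4.1250, 8.1250, 0.1250, 4.1250, -21.8750, -0.8750, 4.1250, 2.1250
Σ(xᵢ − x̄)² = 600.8750 ⇒ m₂ = 600.8750/8 = 75.10938
Σ(xᵢ − x̄)³ = -9711.6563 ⇒ m₃ = -9711.6563/8 = -1213.95703
m₂^(3/2) = 75.10938^(1.5) = 650.94039
g1 = m₃ / m₂^(3/2) = -1213.95703 / 650.94039 ≈ -1.8649

-1.8649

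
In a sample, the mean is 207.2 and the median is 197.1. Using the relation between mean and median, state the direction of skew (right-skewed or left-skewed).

mean − median = 207.2 − 197.1 = 10.1
mean > median ⇒ the longer tail is on the right ⇒ right-skewed (positively skewed).

right-skewed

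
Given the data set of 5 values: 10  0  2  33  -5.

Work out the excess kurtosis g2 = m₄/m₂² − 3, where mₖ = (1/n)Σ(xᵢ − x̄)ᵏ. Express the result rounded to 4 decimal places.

-0.3674

x̄ = 8.0000
Σ(xᵢ − x̄)² = 898.0000 ⇒ m₂ = 179.60000
Σ(xᵢ − x̄)⁴ = 424594.0000 ⇒ m₄ = 84918.80000
m₂² = 32256.16000
g2 = m₄/m₂² − 3 = 2.63264 − 3 ≈ -0.3674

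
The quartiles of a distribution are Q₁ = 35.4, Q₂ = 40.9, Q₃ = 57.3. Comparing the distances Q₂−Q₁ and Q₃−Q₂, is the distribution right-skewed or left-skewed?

Q₂ − Q₁ = 5.5;  Q₃ − Q₂ = 16.4
Q₃ − Q₂ > Q₂ − Q₁ ⇒ the upper half is more spread out ⇒ right-skewed.

right-skewed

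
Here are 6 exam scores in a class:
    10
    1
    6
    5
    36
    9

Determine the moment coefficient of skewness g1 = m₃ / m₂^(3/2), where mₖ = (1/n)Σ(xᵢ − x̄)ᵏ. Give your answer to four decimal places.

x̄ = (10 + 1 + 6 + 5 + 36 + 9) / 6 = 11.1667
deviations (xᵢ − x̄): -1.1667, -10.1667, -5.1667, -6.1667, 24.8333, -2.1667
Σ(xᵢ − x̄)² = 790.8333 ⇒ m₂ = 790.8333/6 = 131.80556
Σ(xᵢ − x̄)³ = 13879.5556 ⇒ m₃ = 13879.5556/6 = 2313.25926
m₂^(3/2) = 131.80556^(1.5) = 1513.21478
g1 = m₃ / m₂^(3/2) = 2313.25926 / 1513.21478 ≈ 1.5287

1.5287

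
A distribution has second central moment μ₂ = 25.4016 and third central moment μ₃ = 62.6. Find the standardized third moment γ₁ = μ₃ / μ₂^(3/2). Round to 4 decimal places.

0.4890

σ = √μ₂ = √25.4016 = 5.04000
σ³ = μ₂^(3/2) = 128.02406
γ₁ = μ₃/σ³ = 62.6 / 128.02406 ≈ 0.4890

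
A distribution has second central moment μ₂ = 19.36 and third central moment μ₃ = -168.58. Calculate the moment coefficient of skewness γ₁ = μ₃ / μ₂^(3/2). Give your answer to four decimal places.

σ = √μ₂ = √19.36 = 4.40000
σ³ = μ₂^(3/2) = 85.18400
γ₁ = μ₃/σ³ = -168.58 / 85.18400 ≈ -1.9790

-1.9790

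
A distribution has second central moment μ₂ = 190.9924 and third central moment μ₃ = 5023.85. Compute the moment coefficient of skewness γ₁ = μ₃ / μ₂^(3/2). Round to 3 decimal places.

σ = √μ₂ = √190.9924 = 13.82000
σ³ = μ₂^(3/2) = 2639.51497
γ₁ = μ₃/σ³ = 5023.85 / 2639.51497 ≈ 1.903

1.903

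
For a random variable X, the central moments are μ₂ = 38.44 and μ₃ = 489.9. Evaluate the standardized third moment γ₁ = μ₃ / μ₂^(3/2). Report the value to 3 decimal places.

2.056

σ = √μ₂ = √38.44 = 6.20000
σ³ = μ₂^(3/2) = 238.32800
γ₁ = μ₃/σ³ = 489.9 / 238.32800 ≈ 2.056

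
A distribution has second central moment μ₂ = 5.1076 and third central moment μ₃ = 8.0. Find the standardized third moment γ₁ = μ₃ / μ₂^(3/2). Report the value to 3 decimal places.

σ = √μ₂ = √5.1076 = 2.26000
σ³ = μ₂^(3/2) = 11.54318
γ₁ = μ₃/σ³ = 8.0 / 11.54318 ≈ 0.693

0.693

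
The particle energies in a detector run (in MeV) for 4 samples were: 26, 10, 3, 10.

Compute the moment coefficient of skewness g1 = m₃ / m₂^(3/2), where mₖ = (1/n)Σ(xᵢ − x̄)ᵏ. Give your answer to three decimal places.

0.743

x̄ = (26 + 10 + 3 + 10) / 4 = 12.2500
deviations (xᵢ − x̄): 13.7500, -2.2500, -9.2500, -2.2500
Σ(xᵢ − x̄)² = 284.7500 ⇒ m₂ = 284.7500/4 = 71.18750
Σ(xᵢ − x̄)³ = 1785.3750 ⇒ m₃ = 1785.3750/4 = 446.34375
m₂^(3/2) = 71.18750^(1.5) = 600.62805
g1 = m₃ / m₂^(3/2) = 446.34375 / 600.62805 ≈ 0.743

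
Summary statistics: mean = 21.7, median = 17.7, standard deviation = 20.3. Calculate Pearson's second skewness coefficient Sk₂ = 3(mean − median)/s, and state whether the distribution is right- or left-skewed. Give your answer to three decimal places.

Sk₂ = 3(21.7 − 17.7) / 20.3 = 3 × 4.0000 / 20.3
    = 12.0000 / 20.3 ≈ 0.591
Sk₂ > 0 ⇒ mean > median ⇒ right-skewed (positive skew).

0.591, right-skewed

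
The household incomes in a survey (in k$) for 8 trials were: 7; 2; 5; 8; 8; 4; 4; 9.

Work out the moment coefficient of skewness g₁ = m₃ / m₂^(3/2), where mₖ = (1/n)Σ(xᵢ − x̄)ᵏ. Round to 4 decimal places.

-0.2106

x̄ = (7 + 2 + 5 + 8 + 8 + 4 + 4 + 9) / 8 = 5.8750
deviations (xᵢ − x̄): 1.1250, -3.8750, -0.8750, 2.1250, 2.1250, -1.8750, -1.8750, 3.1250
Σ(xᵢ − x̄)² = 42.8750 ⇒ m₂ = 42.8750/8 = 5.35938
Σ(xᵢ − x̄)³ = -20.9063 ⇒ m₃ = -20.9063/8 = -2.61328
m₂^(3/2) = 5.35938^(1.5) = 12.40713
g₁ = m₃ / m₂^(3/2) = -2.61328 / 12.40713 ≈ -0.2106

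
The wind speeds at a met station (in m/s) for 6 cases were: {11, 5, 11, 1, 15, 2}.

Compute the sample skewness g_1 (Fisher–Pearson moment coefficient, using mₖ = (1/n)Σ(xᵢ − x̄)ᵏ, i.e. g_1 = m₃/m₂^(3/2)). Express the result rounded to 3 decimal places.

x̄ = (11 + 5 + 11 + 1 + 15 + 2) / 6 = 7.5000
deviations (xᵢ − x̄): 3.5000, -2.5000, 3.5000, -6.5000, 7.5000, -5.5000
Σ(xᵢ − x̄)² = 159.5000 ⇒ m₂ = 159.5000/6 = 26.58333
Σ(xᵢ − x̄)³ = 51.0000 ⇒ m₃ = 51.0000/6 = 8.50000
m₂^(3/2) = 26.58333^(1.5) = 137.06108
g_1 = m₃ / m₂^(3/2) = 8.50000 / 137.06108 ≈ 0.062

0.062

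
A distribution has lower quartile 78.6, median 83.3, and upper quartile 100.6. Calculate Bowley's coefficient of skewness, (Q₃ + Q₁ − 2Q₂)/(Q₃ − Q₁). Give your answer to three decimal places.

numerator: Q₃ + Q₁ − 2Q₂ = 100.6 + 78.6 − 2×83.3 = 12.6000
denominator: Q₃ − Q₁ = 100.6 − 78.6 = 22.0000
Bowley skewness = 12.6000 / 22.0000 ≈ 0.573

0.573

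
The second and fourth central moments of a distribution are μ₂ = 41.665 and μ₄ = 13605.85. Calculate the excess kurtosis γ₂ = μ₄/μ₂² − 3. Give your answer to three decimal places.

4.838

μ₂² = 41.665² = 1735.97223
μ₄/μ₂² = 13605.85 / 1735.97223 = 7.83760
γ₂ = 7.83760 − 3 ≈ 4.838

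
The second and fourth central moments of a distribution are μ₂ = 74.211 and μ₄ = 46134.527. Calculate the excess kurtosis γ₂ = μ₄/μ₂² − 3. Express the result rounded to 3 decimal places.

μ₂² = 74.211² = 5507.27252
μ₄/μ₂² = 46134.527 / 5507.27252 = 8.37702
γ₂ = 8.37702 − 3 ≈ 5.377

5.377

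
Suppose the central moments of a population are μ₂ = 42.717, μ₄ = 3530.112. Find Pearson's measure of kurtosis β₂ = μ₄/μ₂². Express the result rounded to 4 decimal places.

μ₂² = 42.717² = 1824.74209
μ₄/μ₂² = 3530.112 / 1824.74209 = 1.93458
β₂ ≈ 1.9346

1.9346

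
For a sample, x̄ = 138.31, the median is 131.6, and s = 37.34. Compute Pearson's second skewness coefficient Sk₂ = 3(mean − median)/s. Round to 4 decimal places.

0.5391

Sk₂ = 3(138.31 − 131.6) / 37.34 = 3 × 6.7100 / 37.34
    = 20.1300 / 37.34 ≈ 0.5391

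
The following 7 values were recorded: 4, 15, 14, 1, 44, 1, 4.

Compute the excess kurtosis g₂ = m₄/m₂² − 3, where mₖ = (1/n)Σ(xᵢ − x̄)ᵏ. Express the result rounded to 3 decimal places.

x̄ = 11.8571
Σ(xᵢ − x̄)² = 1406.8571 ⇒ m₂ = 200.97959
Σ(xᵢ − x̄)⁴ = 1102957.5627 ⇒ m₄ = 157565.36610
m₂² = 40392.79633
g₂ = m₄/m₂² − 3 = 3.90083 − 3 ≈ 0.901

0.901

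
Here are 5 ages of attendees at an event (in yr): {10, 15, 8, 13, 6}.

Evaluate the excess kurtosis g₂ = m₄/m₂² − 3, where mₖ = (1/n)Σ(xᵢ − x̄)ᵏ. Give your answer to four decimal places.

-1.4075

x̄ = 10.4000
Σ(xᵢ − x̄)² = 53.2000 ⇒ m₂ = 10.64000
Σ(xᵢ − x̄)⁴ = 901.4560 ⇒ m₄ = 180.29120
m₂² = 113.20960
g₂ = m₄/m₂² − 3 = 1.59254 − 3 ≈ -1.4075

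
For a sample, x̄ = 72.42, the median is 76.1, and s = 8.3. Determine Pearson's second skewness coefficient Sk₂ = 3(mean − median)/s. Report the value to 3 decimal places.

-1.330

Sk₂ = 3(72.42 − 76.1) / 8.3 = 3 × -3.6800 / 8.3
    = -11.0400 / 8.3 ≈ -1.330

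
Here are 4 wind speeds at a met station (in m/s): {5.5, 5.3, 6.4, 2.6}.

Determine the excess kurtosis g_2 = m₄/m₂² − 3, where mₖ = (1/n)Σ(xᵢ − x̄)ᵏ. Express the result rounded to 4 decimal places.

x̄ = 4.9500
Σ(xᵢ − x̄)² = 8.0500 ⇒ m₂ = 2.01250
Σ(xᵢ − x̄)⁴ = 35.0250 ⇒ m₄ = 8.75626
m₂² = 4.05016
g_2 = m₄/m₂² − 3 = 2.16196 − 3 ≈ -0.8380

-0.8380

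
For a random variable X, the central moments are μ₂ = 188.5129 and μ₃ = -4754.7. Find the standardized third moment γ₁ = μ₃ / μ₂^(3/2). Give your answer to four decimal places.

-1.8370

σ = √μ₂ = √188.5129 = 13.73000
σ³ = μ₂^(3/2) = 2588.28212
γ₁ = μ₃/σ³ = -4754.7 / 2588.28212 ≈ -1.8370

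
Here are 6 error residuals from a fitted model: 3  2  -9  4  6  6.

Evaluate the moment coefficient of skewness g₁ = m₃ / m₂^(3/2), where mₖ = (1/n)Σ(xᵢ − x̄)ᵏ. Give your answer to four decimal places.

-1.4726

x̄ = (3 + 2 - 9 + 4 + 6 + 6) / 6 = 2.0000
deviations (xᵢ − x̄): 1.0000, 0.0000, -11.0000, 2.0000, 4.0000, 4.0000
Σ(xᵢ − x̄)² = 158.0000 ⇒ m₂ = 158.0000/6 = 26.33333
Σ(xᵢ − x̄)³ = -1194.0000 ⇒ m₃ = -1194.0000/6 = -199.00000
m₂^(3/2) = 26.33333^(1.5) = 135.13217
g₁ = m₃ / m₂^(3/2) = -199.00000 / 135.13217 ≈ -1.4726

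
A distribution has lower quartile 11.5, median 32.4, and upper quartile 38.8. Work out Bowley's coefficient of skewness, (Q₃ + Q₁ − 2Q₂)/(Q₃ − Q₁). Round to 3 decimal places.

-0.531

numerator: Q₃ + Q₁ − 2Q₂ = 38.8 + 11.5 − 2×32.4 = -14.5000
denominator: Q₃ − Q₁ = 38.8 − 11.5 = 27.3000
Bowley skewness = -14.5000 / 27.3000 ≈ -0.531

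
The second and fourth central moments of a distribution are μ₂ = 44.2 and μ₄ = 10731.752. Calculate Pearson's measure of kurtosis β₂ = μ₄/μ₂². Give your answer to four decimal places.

5.4932

μ₂² = 44.2² = 1953.64000
μ₄/μ₂² = 10731.752 / 1953.64000 = 5.49321
β₂ ≈ 5.4932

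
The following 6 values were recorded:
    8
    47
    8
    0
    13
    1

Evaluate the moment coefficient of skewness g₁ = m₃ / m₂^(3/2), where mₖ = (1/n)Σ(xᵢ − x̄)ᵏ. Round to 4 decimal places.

1.4851

x̄ = (8 + 47 + 8 + 0 + 13 + 1) / 6 = 12.8333
deviations (xᵢ − x̄): -4.8333, 34.1667, -4.8333, -12.8333, 0.1667, -11.8333
Σ(xᵢ − x̄)² = 1518.8333 ⇒ m₂ = 1518.8333/6 = 253.13889
Σ(xᵢ − x̄)³ = 35888.4444 ⇒ m₃ = 35888.4444/6 = 5981.40741
m₂^(3/2) = 253.13889^(1.5) = 4027.52555
g₁ = m₃ / m₂^(3/2) = 5981.40741 / 4027.52555 ≈ 1.4851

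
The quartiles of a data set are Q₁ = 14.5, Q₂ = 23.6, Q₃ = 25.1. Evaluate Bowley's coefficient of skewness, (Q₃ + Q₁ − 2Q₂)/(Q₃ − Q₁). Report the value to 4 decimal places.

numerator: Q₃ + Q₁ − 2Q₂ = 25.1 + 14.5 − 2×23.6 = -7.6000
denominator: Q₃ − Q₁ = 25.1 − 14.5 = 10.6000
Bowley skewness = -7.6000 / 10.6000 ≈ -0.7170

-0.7170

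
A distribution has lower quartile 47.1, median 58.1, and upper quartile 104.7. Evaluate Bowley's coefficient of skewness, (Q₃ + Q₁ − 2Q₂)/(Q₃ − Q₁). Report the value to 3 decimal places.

0.618

numerator: Q₃ + Q₁ − 2Q₂ = 104.7 + 47.1 − 2×58.1 = 35.6000
denominator: Q₃ − Q₁ = 104.7 − 47.1 = 57.6000
Bowley skewness = 35.6000 / 57.6000 ≈ 0.618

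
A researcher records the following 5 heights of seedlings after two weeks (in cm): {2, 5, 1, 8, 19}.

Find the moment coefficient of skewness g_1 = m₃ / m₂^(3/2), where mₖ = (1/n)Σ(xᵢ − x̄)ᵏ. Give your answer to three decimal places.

x̄ = (2 + 5 + 1 + 8 + 19) / 5 = 7.0000
deviations (xᵢ − x̄): -5.0000, -2.0000, -6.0000, 1.0000, 12.0000
Σ(xᵢ − x̄)² = 210.0000 ⇒ m₂ = 210.0000/5 = 42.00000
Σ(xᵢ − x̄)³ = 1380.0000 ⇒ m₃ = 1380.0000/5 = 276.00000
m₂^(3/2) = 42.00000^(1.5) = 272.19111
g_1 = m₃ / m₂^(3/2) = 276.00000 / 272.19111 ≈ 1.014

1.014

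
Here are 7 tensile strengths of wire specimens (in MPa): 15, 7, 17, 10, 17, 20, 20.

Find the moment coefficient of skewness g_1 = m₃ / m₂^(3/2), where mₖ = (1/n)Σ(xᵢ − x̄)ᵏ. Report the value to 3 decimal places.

-0.645

x̄ = (15 + 7 + 17 + 10 + 17 + 20 + 20) / 7 = 15.1429
deviations (xᵢ − x̄): -0.1429, -8.1429, 1.8571, -5.1429, 1.8571, 4.8571, 4.8571
Σ(xᵢ − x̄)² = 146.8571 ⇒ m₂ = 146.8571/7 = 20.97959
Σ(xᵢ − x̄)³ = -433.9592 ⇒ m₃ = -433.9592/7 = -61.99417
m₂^(3/2) = 20.97959^(1.5) = 96.09384
g_1 = m₃ / m₂^(3/2) = -61.99417 / 96.09384 ≈ -0.645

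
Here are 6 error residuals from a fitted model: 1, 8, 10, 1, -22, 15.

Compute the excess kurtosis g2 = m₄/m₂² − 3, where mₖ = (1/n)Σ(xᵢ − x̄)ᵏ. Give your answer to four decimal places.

0.1220

x̄ = 2.1667
Σ(xᵢ − x̄)² = 846.8333 ⇒ m₂ = 141.13889
Σ(xᵢ − x̄)⁴ = 373139.4861 ⇒ m₄ = 62189.91435
m₂² = 19920.18596
g2 = m₄/m₂² − 3 = 3.12195 − 3 ≈ 0.1220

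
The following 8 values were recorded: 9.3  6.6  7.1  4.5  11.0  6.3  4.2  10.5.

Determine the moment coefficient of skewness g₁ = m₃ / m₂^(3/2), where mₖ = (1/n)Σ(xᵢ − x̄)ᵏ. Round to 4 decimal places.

0.1682

x̄ = (9.3 + 6.6 + 7.1 + 4.5 + 11.0 + 6.3 + 4.2 + 10.5) / 8 = 7.4375
deviations (xᵢ − x̄): 1.8625, -0.8375, -0.3375, -2.9375, 3.5625, -1.1375, -3.2375, 3.0625
Σ(xᵢ − x̄)² = 46.7588 ⇒ m₂ = 46.7588/8 = 5.84484
Σ(xᵢ − x̄)³ = 19.0182 ⇒ m₃ = 19.0182/8 = 2.37728
m₂^(3/2) = 5.84484^(1.5) = 14.13056
g₁ = m₃ / m₂^(3/2) = 2.37728 / 14.13056 ≈ 0.1682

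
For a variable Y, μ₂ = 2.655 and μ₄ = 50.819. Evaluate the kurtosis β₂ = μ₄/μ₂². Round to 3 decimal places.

7.209

μ₂² = 2.655² = 7.04902
μ₄/μ₂² = 50.819 / 7.04902 = 7.20937
β₂ ≈ 7.209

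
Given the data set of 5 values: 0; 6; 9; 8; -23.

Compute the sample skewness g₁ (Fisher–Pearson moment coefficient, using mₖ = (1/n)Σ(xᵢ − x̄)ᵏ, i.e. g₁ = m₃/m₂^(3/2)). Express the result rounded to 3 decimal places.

-1.266

x̄ = (0 + 6 + 9 + 8 - 23) / 5 = 0.0000
deviations (xᵢ − x̄): 0.0000, 6.0000, 9.0000, 8.0000, -23.0000
Σ(xᵢ − x̄)² = 710.0000 ⇒ m₂ = 710.0000/5 = 142.00000
Σ(xᵢ − x̄)³ = -10710.0000 ⇒ m₃ = -10710.0000/5 = -2142.00000
m₂^(3/2) = 142.00000^(1.5) = 1692.12529
g₁ = m₃ / m₂^(3/2) = -2142.00000 / 1692.12529 ≈ -1.266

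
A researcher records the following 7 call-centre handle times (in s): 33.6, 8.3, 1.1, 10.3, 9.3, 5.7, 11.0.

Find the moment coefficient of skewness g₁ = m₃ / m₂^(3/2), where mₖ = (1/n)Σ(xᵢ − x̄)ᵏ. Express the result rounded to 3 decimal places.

1.570

x̄ = (33.6 + 8.3 + 1.1 + 10.3 + 9.3 + 5.7 + 11.0) / 7 = 11.3286
deviations (xᵢ − x̄): 22.2714, -3.0286, -10.2286, -1.0286, -2.0286, -5.6286, -0.3286
Σ(xᵢ − x̄)² = 646.7743 ⇒ m₂ = 646.7743/7 = 92.39633
Σ(xᵢ − x̄)³ = 9761.2780 ⇒ m₃ = 9761.2780/7 = 1394.46829
m₂^(3/2) = 92.39633^(1.5) = 888.14128
g₁ = m₃ / m₂^(3/2) = 1394.46829 / 888.14128 ≈ 1.570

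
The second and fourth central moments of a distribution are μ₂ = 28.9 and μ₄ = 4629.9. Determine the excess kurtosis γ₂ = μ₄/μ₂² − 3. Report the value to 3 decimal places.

2.543

μ₂² = 28.9² = 835.21000
μ₄/μ₂² = 4629.9 / 835.21000 = 5.54340
γ₂ = 5.54340 − 3 ≈ 2.543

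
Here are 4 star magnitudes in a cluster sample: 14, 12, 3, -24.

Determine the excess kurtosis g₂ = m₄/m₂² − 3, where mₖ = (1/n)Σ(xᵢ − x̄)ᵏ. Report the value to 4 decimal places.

-0.8852

x̄ = 1.2500
Σ(xᵢ − x̄)² = 918.7500 ⇒ m₂ = 229.68750
Σ(xᵢ − x̄)⁴ = 446276.5781 ⇒ m₄ = 111569.14453
m₂² = 52756.34766
g₂ = m₄/m₂² − 3 = 2.11480 − 3 ≈ -0.8852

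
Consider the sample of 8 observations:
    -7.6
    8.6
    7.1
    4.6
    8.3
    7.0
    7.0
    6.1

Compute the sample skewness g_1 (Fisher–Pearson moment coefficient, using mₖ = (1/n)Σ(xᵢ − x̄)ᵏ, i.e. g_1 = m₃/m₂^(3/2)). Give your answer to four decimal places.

x̄ = (-7.6 + 8.6 + 7.1 + 4.6 + 8.3 + 7.0 + 7.0 + 6.1) / 8 = 5.1375
deviations (xᵢ − x̄): -12.7375, 3.4625, 1.9625, -0.5375, 3.1625, 1.8625, 1.8625, 0.9625
Σ(xᵢ − x̄)² = 196.2388 ⇒ m₂ = 196.2388/8 = 24.52984
Σ(xᵢ − x̄)³ = -1972.2243 ⇒ m₃ = -1972.2243/8 = -246.52804
m₂^(3/2) = 24.52984^(1.5) = 121.49046
g_1 = m₃ / m₂^(3/2) = -246.52804 / 121.49046 ≈ -2.0292

-2.0292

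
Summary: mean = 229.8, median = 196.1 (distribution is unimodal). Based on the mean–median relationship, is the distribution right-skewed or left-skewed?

right-skewed

mean − median = 229.8 − 196.1 = 33.7
mean > median ⇒ the longer tail is on the right ⇒ right-skewed (positively skewed).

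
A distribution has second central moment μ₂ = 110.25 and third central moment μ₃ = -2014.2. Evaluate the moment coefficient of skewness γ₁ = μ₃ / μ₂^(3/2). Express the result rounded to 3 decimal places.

-1.740

σ = √μ₂ = √110.25 = 10.50000
σ³ = μ₂^(3/2) = 1157.62500
γ₁ = μ₃/σ³ = -2014.2 / 1157.62500 ≈ -1.740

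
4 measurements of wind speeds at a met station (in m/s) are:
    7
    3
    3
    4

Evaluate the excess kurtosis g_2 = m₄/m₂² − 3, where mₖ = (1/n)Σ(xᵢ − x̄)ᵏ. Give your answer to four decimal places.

x̄ = 4.2500
Σ(xᵢ − x̄)² = 10.7500 ⇒ m₂ = 2.68750
Σ(xᵢ − x̄)⁴ = 62.0781 ⇒ m₄ = 15.51953
m₂² = 7.22266
g_2 = m₄/m₂² − 3 = 2.14873 − 3 ≈ -0.8513

-0.8513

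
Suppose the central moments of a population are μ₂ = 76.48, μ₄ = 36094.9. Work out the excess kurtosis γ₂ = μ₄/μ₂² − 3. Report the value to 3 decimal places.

μ₂² = 76.48² = 5849.19040
μ₄/μ₂² = 36094.9 / 5849.19040 = 6.17092
γ₂ = 6.17092 − 3 ≈ 3.171

3.171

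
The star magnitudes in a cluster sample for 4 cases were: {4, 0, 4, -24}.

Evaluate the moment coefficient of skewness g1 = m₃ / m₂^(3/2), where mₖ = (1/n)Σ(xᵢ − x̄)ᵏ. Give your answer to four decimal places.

x̄ = (4 + 0 + 4 - 24) / 4 = -4.0000
deviations (xᵢ − x̄): 8.0000, 4.0000, 8.0000, -20.0000
Σ(xᵢ − x̄)² = 544.0000 ⇒ m₂ = 544.0000/4 = 136.00000
Σ(xᵢ − x̄)³ = -6912.0000 ⇒ m₃ = -6912.0000/4 = -1728.00000
m₂^(3/2) = 136.00000^(1.5) = 1586.01892
g1 = m₃ / m₂^(3/2) = -1728.00000 / 1586.01892 ≈ -1.0895

-1.0895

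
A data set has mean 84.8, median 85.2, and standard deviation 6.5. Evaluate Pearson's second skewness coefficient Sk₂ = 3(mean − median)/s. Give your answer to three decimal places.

Sk₂ = 3(84.8 − 85.2) / 6.5 = 3 × -0.4000 / 6.5
    = -1.2000 / 6.5 ≈ -0.185

-0.185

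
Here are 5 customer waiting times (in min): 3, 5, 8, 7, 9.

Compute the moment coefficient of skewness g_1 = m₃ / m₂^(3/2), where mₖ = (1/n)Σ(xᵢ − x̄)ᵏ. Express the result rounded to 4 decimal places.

x̄ = (3 + 5 + 8 + 7 + 9) / 5 = 6.4000
deviations (xᵢ − x̄): -3.4000, -1.4000, 1.6000, 0.6000, 2.6000
Σ(xᵢ − x̄)² = 23.2000 ⇒ m₂ = 23.2000/5 = 4.64000
Σ(xᵢ − x̄)³ = -20.1600 ⇒ m₃ = -20.1600/5 = -4.03200
m₂^(3/2) = 4.64000^(1.5) = 9.99487
g_1 = m₃ / m₂^(3/2) = -4.03200 / 9.99487 ≈ -0.4034

-0.4034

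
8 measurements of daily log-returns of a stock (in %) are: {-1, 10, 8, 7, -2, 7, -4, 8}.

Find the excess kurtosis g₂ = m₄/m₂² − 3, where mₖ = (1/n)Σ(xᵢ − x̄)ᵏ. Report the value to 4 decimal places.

x̄ = 4.1250
Σ(xᵢ − x̄)² = 210.8750 ⇒ m₂ = 26.35938
Σ(xᵢ − x̄)⁴ = 8234.2754 ⇒ m₄ = 1029.28442
m₂² = 694.81665
g₂ = m₄/m₂² − 3 = 1.48138 − 3 ≈ -1.5186

-1.5186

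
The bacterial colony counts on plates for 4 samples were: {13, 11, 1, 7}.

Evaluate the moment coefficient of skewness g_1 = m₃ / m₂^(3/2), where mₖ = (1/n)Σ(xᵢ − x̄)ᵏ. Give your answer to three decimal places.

x̄ = (13 + 11 + 1 + 7) / 4 = 8.0000
deviations (xᵢ − x̄): 5.0000, 3.0000, -7.0000, -1.0000
Σ(xᵢ − x̄)² = 84.0000 ⇒ m₂ = 84.0000/4 = 21.00000
Σ(xᵢ − x̄)³ = -192.0000 ⇒ m₃ = -192.0000/4 = -48.00000
m₂^(3/2) = 21.00000^(1.5) = 96.23409
g_1 = m₃ / m₂^(3/2) = -48.00000 / 96.23409 ≈ -0.499

-0.499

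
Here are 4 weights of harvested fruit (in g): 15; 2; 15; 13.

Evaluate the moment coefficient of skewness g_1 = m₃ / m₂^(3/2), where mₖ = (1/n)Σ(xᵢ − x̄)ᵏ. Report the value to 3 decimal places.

-1.079

x̄ = (15 + 2 + 15 + 13) / 4 = 11.2500
deviations (xᵢ − x̄): 3.7500, -9.2500, 3.7500, 1.7500
Σ(xᵢ − x̄)² = 116.7500 ⇒ m₂ = 116.7500/4 = 29.18750
Σ(xᵢ − x̄)³ = -680.6250 ⇒ m₃ = -680.6250/4 = -170.15625
m₂^(3/2) = 29.18750^(1.5) = 157.68680
g_1 = m₃ / m₂^(3/2) = -170.15625 / 157.68680 ≈ -1.079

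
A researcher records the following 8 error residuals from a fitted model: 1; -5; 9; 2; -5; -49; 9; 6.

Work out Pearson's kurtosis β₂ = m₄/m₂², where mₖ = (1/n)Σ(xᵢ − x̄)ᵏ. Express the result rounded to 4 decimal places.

x̄ = -4.0000
Σ(xᵢ − x̄)² = 2526.0000 ⇒ m₂ = 315.75000
Σ(xᵢ − x̄)⁴ = 4169670.0000 ⇒ m₄ = 521208.75000
m₂² = 99698.06250
β₂ = m₄/m₂² = 521208.75000 / 99698.06250 ≈ 5.2279

5.2279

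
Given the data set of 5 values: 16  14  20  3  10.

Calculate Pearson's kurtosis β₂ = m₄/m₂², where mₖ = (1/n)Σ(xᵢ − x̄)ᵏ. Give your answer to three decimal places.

x̄ = 12.6000
Σ(xᵢ − x̄)² = 167.2000 ⇒ m₂ = 33.44000
Σ(xᵢ − x̄)⁴ = 11675.2960 ⇒ m₄ = 2335.05920
m₂² = 1118.23360
β₂ = m₄/m₂² = 2335.05920 / 1118.23360 ≈ 2.088

2.088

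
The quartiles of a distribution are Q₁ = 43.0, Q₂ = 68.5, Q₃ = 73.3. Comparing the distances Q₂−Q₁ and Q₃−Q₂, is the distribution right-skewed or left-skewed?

Q₂ − Q₁ = 25.5;  Q₃ − Q₂ = 4.8
Q₂ − Q₁ > Q₃ − Q₂ ⇒ the lower half is more spread out ⇒ left-skewed.

left-skewed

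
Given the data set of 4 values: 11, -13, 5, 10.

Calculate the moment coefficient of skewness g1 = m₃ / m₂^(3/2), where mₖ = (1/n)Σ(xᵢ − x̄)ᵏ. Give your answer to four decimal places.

x̄ = (11 - 13 + 5 + 10) / 4 = 3.2500
deviations (xᵢ − x̄): 7.7500, -16.2500, 1.7500, 6.7500
Σ(xᵢ − x̄)² = 372.7500 ⇒ m₂ = 372.7500/4 = 93.18750
Σ(xᵢ − x̄)³ = -3512.6250 ⇒ m₃ = -3512.6250/4 = -878.15625
m₂^(3/2) = 93.18750^(1.5) = 899.57316
g1 = m₃ / m₂^(3/2) = -878.15625 / 899.57316 ≈ -0.9762

-0.9762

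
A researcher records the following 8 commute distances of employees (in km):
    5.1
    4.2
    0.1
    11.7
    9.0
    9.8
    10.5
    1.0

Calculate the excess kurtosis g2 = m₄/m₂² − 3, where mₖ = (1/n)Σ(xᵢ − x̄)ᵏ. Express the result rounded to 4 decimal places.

x̄ = 6.4250
Σ(xᵢ − x̄)² = 138.5950 ⇒ m₂ = 17.32438
Σ(xᵢ − x̄)⁴ = 3717.9263 ⇒ m₄ = 464.74079
m₂² = 300.13397
g2 = m₄/m₂² − 3 = 1.54844 − 3 ≈ -1.4516

-1.4516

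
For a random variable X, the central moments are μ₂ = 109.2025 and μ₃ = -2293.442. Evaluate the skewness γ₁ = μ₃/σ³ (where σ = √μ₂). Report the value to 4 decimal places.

-2.0097

σ = √μ₂ = √109.2025 = 10.45000
σ³ = μ₂^(3/2) = 1141.16613
γ₁ = μ₃/σ³ = -2293.442 / 1141.16613 ≈ -2.0097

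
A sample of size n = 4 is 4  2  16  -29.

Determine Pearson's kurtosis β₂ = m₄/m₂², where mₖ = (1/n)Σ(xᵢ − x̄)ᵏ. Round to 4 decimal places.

2.1367

x̄ = -1.7500
Σ(xᵢ − x̄)² = 1104.7500 ⇒ m₂ = 276.18750
Σ(xᵢ − x̄)⁴ = 651954.3281 ⇒ m₄ = 162988.58203
m₂² = 76279.53516
β₂ = m₄/m₂² = 162988.58203 / 76279.53516 ≈ 2.1367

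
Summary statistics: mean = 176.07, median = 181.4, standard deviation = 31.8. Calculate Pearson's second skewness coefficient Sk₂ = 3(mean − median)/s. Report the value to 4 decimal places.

-0.5028

Sk₂ = 3(176.07 − 181.4) / 31.8 = 3 × -5.3300 / 31.8
    = -15.9900 / 31.8 ≈ -0.5028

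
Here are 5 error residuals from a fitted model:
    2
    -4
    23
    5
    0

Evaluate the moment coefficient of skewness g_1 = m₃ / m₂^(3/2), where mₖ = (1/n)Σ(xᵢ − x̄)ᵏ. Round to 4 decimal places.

1.1404

x̄ = (2 - 4 + 23 + 5 + 0) / 5 = 5.2000
deviations (xᵢ − x̄): -3.2000, -9.2000, 17.8000, -0.2000, -5.2000
Σ(xᵢ − x̄)² = 438.8000 ⇒ m₂ = 438.8000/5 = 87.76000
Σ(xᵢ − x̄)³ = 4687.6800 ⇒ m₃ = 4687.6800/5 = 937.53600
m₂^(3/2) = 87.76000^(1.5) = 822.13838
g_1 = m₃ / m₂^(3/2) = 937.53600 / 822.13838 ≈ 1.1404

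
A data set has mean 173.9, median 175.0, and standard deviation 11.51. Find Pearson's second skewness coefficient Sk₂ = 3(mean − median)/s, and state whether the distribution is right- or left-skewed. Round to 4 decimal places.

-0.2867, left-skewed

Sk₂ = 3(173.9 − 175.0) / 11.51 = 3 × -1.1000 / 11.51
    = -3.3000 / 11.51 ≈ -0.2867
Sk₂ < 0 ⇒ mean < median ⇒ left-skewed (negative skew).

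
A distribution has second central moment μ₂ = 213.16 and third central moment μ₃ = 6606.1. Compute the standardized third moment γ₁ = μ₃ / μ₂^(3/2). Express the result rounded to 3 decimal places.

σ = √μ₂ = √213.16 = 14.60000
σ³ = μ₂^(3/2) = 3112.13600
γ₁ = μ₃/σ³ = 6606.1 / 3112.13600 ≈ 2.123

2.123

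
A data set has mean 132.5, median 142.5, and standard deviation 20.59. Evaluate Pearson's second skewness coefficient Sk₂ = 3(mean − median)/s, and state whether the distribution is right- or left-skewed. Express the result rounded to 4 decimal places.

Sk₂ = 3(132.5 − 142.5) / 20.59 = 3 × -10.0000 / 20.59
    = -30.0000 / 20.59 ≈ -1.4570
Sk₂ < 0 ⇒ mean < median ⇒ left-skewed (negative skew).

-1.4570, left-skewed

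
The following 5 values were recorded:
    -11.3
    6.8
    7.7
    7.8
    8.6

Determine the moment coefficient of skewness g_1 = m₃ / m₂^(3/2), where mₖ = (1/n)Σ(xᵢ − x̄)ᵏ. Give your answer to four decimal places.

x̄ = (-11.3 + 6.8 + 7.7 + 7.8 + 8.6) / 5 = 3.9200
deviations (xᵢ − x̄): -15.2200, 2.8800, 3.7800, 3.8800, 4.6800
Σ(xᵢ − x̄)² = 291.1880 ⇒ m₂ = 291.1880/5 = 58.23760
Σ(xᵢ − x̄)³ = -3286.8763 ⇒ m₃ = -3286.8763/5 = -657.37526
m₂^(3/2) = 58.23760^(1.5) = 444.43188
g_1 = m₃ / m₂^(3/2) = -657.37526 / 444.43188 ≈ -1.4791

-1.4791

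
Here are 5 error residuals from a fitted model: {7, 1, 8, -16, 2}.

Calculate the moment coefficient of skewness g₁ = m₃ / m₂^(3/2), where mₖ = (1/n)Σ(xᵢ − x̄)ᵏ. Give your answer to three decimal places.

-1.141

x̄ = (7 + 1 + 8 - 16 + 2) / 5 = 0.4000
deviations (xᵢ − x̄): 6.6000, 0.6000, 7.6000, -16.4000, 1.6000
Σ(xᵢ − x̄)² = 373.2000 ⇒ m₂ = 373.2000/5 = 74.64000
Σ(xᵢ − x̄)³ = -3680.1600 ⇒ m₃ = -3680.1600/5 = -736.03200
m₂^(3/2) = 74.64000^(1.5) = 644.84813
g₁ = m₃ / m₂^(3/2) = -736.03200 / 644.84813 ≈ -1.141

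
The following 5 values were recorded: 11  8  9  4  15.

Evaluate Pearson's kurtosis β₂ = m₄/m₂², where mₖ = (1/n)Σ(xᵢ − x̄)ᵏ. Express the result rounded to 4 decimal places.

x̄ = 9.4000
Σ(xᵢ − x̄)² = 65.2000 ⇒ m₂ = 13.04000
Σ(xᵢ − x̄)⁴ = 1844.1760 ⇒ m₄ = 368.83520
m₂² = 170.04160
β₂ = m₄/m₂² = 368.83520 / 170.04160 ≈ 2.1691

2.1691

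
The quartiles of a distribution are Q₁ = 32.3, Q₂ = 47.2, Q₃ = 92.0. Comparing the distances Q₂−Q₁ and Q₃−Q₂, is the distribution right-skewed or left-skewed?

right-skewed

Q₂ − Q₁ = 14.9;  Q₃ − Q₂ = 44.8
Q₃ − Q₂ > Q₂ − Q₁ ⇒ the upper half is more spread out ⇒ right-skewed.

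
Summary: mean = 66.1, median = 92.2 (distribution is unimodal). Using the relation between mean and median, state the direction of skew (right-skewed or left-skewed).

mean − median = 66.1 − 92.2 = -26.1
mean < median ⇒ the longer tail is on the left ⇒ left-skewed (negatively skewed).

left-skewed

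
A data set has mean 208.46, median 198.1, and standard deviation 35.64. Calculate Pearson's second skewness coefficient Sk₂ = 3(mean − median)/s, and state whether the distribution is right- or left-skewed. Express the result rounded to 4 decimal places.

Sk₂ = 3(208.46 − 198.1) / 35.64 = 3 × 10.3600 / 35.64
    = 31.0800 / 35.64 ≈ 0.8721
Sk₂ > 0 ⇒ mean > median ⇒ right-skewed (positive skew).

0.8721, right-skewed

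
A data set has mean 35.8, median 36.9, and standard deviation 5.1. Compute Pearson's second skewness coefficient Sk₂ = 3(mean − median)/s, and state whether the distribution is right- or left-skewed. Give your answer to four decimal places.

-0.6471, left-skewed

Sk₂ = 3(35.8 − 36.9) / 5.1 = 3 × -1.1000 / 5.1
    = -3.3000 / 5.1 ≈ -0.6471
Sk₂ < 0 ⇒ mean < median ⇒ left-skewed (negative skew).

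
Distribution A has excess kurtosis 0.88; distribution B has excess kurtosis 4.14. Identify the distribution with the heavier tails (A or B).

Higher excess kurtosis ⇒ heavier tails relative to the normal distribution.
0.88 vs 4.14: the larger is 4.14, so B has heavier tails.

B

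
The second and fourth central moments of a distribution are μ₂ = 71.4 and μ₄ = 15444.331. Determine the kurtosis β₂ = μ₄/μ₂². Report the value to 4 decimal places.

μ₂² = 71.4² = 5097.96000
μ₄/μ₂² = 15444.331 / 5097.96000 = 3.02951
β₂ ≈ 3.0295

3.0295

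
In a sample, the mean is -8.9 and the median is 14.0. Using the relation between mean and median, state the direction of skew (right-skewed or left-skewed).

mean − median = -8.9 − 14.0 = -22.9
mean < median ⇒ the longer tail is on the left ⇒ left-skewed (negatively skewed).

left-skewed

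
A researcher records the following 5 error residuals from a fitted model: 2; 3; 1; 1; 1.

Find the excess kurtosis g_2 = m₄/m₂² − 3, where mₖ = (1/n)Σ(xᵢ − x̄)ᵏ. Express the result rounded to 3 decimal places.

x̄ = 1.6000
Σ(xᵢ − x̄)² = 3.2000 ⇒ m₂ = 0.64000
Σ(xᵢ − x̄)⁴ = 4.2560 ⇒ m₄ = 0.85120
m₂² = 0.40960
g_2 = m₄/m₂² − 3 = 2.07812 − 3 ≈ -0.922

-0.922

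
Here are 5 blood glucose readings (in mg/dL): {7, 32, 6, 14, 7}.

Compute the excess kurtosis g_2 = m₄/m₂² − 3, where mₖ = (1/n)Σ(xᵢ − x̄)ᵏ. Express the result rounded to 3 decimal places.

-0.199

x̄ = 13.2000
Σ(xᵢ − x̄)² = 482.8000 ⇒ m₂ = 96.56000
Σ(xᵢ − x̄)⁴ = 130562.8960 ⇒ m₄ = 26112.57920
m₂² = 9323.83360
g_2 = m₄/m₂² − 3 = 2.80063 − 3 ≈ -0.199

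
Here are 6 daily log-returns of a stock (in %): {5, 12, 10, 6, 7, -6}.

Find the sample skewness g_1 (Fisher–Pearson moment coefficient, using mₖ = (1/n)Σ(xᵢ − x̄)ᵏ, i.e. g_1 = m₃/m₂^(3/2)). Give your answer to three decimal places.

-1.105

x̄ = (5 + 12 + 10 + 6 + 7 - 6) / 6 = 5.6667
deviations (xᵢ − x̄): -0.6667, 6.3333, 4.3333, 0.3333, 1.3333, -11.6667
Σ(xᵢ − x̄)² = 197.3333 ⇒ m₂ = 197.3333/6 = 32.88889
Σ(xᵢ − x̄)³ = -1250.4444 ⇒ m₃ = -1250.4444/6 = -208.40741
m₂^(3/2) = 32.88889^(1.5) = 188.61395
g_1 = m₃ / m₂^(3/2) = -208.40741 / 188.61395 ≈ -1.105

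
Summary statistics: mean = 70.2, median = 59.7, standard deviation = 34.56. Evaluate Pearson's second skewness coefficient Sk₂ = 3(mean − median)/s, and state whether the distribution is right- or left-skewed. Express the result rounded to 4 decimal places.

0.9115, right-skewed

Sk₂ = 3(70.2 − 59.7) / 34.56 = 3 × 10.5000 / 34.56
    = 31.5000 / 34.56 ≈ 0.9115
Sk₂ > 0 ⇒ mean > median ⇒ right-skewed (positive skew).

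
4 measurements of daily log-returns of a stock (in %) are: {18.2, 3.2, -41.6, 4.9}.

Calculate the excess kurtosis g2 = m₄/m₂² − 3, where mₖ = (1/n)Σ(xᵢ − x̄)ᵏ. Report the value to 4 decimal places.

x̄ = -3.8250
Σ(xᵢ − x̄)² = 2037.5275 ⇒ m₂ = 509.38188
Σ(xᵢ − x̄)⁴ = 2279741.2975 ⇒ m₄ = 569935.32438
m₂² = 259469.89458
g2 = m₄/m₂² − 3 = 2.19654 − 3 ≈ -0.8035

-0.8035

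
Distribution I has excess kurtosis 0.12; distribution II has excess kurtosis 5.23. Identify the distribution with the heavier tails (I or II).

Higher excess kurtosis ⇒ heavier tails relative to the normal distribution.
0.12 vs 5.23: the larger is 5.23, so II has heavier tails.

II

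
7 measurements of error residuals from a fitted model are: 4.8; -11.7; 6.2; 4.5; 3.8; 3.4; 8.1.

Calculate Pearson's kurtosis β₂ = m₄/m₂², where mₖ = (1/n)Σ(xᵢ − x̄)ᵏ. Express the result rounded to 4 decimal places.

x̄ = 2.7286
Σ(xᵢ − x̄)² = 258.1143 ⇒ m₂ = 36.87347
Σ(xᵢ − x̄)⁴ = 44347.8950 ⇒ m₄ = 6335.41358
m₂² = 1359.65274
β₂ = m₄/m₂² = 6335.41358 / 1359.65274 ≈ 4.6596

4.6596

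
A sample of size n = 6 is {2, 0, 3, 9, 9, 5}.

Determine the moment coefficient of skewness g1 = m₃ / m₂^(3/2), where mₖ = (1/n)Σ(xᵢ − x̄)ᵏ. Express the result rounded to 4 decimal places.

0.1593

x̄ = (2 + 0 + 3 + 9 + 9 + 5) / 6 = 4.6667
deviations (xᵢ − x̄): -2.6667, -4.6667, -1.6667, 4.3333, 4.3333, 0.3333
Σ(xᵢ − x̄)² = 69.3333 ⇒ m₂ = 69.3333/6 = 11.55556
Σ(xᵢ − x̄)³ = 37.5556 ⇒ m₃ = 37.5556/6 = 6.25926
m₂^(3/2) = 11.55556^(1.5) = 39.28134
g1 = m₃ / m₂^(3/2) = 6.25926 / 39.28134 ≈ 0.1593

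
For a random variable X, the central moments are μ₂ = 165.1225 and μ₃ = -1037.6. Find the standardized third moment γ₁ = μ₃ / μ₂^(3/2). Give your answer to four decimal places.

σ = √μ₂ = √165.1225 = 12.85000
σ³ = μ₂^(3/2) = 2121.82413
γ₁ = μ₃/σ³ = -1037.6 / 2121.82413 ≈ -0.4890

-0.4890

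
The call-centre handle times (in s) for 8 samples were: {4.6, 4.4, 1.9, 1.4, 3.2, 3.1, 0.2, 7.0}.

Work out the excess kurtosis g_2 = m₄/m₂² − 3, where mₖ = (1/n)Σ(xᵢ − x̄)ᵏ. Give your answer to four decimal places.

x̄ = 3.2250
Σ(xᵢ − x̄)² = 31.7750 ⇒ m₂ = 3.97188
Σ(xᵢ − x̄)⁴ = 306.4704 ⇒ m₄ = 38.30880
m₂² = 15.77579
g_2 = m₄/m₂² − 3 = 2.42833 − 3 ≈ -0.5717

-0.5717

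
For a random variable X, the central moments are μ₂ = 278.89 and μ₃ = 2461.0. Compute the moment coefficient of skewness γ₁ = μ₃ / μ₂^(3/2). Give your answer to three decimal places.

0.528

σ = √μ₂ = √278.89 = 16.70000
σ³ = μ₂^(3/2) = 4657.46300
γ₁ = μ₃/σ³ = 2461.0 / 4657.46300 ≈ 0.528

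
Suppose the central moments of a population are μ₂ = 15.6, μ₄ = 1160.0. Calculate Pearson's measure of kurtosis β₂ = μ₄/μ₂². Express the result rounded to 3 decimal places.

4.767

μ₂² = 15.6² = 243.36000
μ₄/μ₂² = 1160.0 / 243.36000 = 4.76660
β₂ ≈ 4.767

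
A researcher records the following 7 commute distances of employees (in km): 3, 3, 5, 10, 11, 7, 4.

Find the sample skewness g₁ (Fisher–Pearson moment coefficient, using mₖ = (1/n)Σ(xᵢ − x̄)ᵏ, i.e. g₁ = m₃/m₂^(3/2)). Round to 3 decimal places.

0.502

x̄ = (3 + 3 + 5 + 10 + 11 + 7 + 4) / 7 = 6.1429
deviations (xᵢ − x̄): -3.1429, -3.1429, -1.1429, 3.8571, 4.8571, 0.8571, -2.1429
Σ(xᵢ − x̄)² = 64.8571 ⇒ m₂ = 64.8571/7 = 9.26531
Σ(xᵢ − x̄)³ = 99.1837 ⇒ m₃ = 99.1837/7 = 14.16910
m₂^(3/2) = 9.26531^(1.5) = 28.20263
g₁ = m₃ / m₂^(3/2) = 14.16910 / 28.20263 ≈ 0.502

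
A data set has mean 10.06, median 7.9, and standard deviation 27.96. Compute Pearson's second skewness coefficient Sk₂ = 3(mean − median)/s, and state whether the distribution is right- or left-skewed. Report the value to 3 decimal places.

0.232, right-skewed

Sk₂ = 3(10.06 − 7.9) / 27.96 = 3 × 2.1600 / 27.96
    = 6.4800 / 27.96 ≈ 0.232
Sk₂ > 0 ⇒ mean > median ⇒ right-skewed (positive skew).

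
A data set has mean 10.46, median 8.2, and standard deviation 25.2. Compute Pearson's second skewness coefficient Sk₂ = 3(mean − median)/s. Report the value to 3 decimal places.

0.269

Sk₂ = 3(10.46 − 8.2) / 25.2 = 3 × 2.2600 / 25.2
    = 6.7800 / 25.2 ≈ 0.269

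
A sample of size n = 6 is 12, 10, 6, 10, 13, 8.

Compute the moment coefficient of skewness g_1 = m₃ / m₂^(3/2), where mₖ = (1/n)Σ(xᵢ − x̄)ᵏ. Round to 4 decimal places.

-0.2676

x̄ = (12 + 10 + 6 + 10 + 13 + 8) / 6 = 9.8333
deviations (xᵢ − x̄): 2.1667, 0.1667, -3.8333, 0.1667, 3.1667, -1.8333
Σ(xᵢ − x̄)² = 32.8333 ⇒ m₂ = 32.8333/6 = 5.47222
Σ(xᵢ − x̄)³ = -20.5556 ⇒ m₃ = -20.5556/6 = -3.42593
m₂^(3/2) = 5.47222^(1.5) = 12.80105
g_1 = m₃ / m₂^(3/2) = -3.42593 / 12.80105 ≈ -0.2676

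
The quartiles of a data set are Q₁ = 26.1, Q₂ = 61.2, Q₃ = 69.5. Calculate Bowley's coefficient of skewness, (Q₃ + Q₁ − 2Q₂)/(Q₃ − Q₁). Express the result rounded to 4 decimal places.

-0.6175

numerator: Q₃ + Q₁ − 2Q₂ = 69.5 + 26.1 − 2×61.2 = -26.8000
denominator: Q₃ − Q₁ = 69.5 − 26.1 = 43.4000
Bowley skewness = -26.8000 / 43.4000 ≈ -0.6175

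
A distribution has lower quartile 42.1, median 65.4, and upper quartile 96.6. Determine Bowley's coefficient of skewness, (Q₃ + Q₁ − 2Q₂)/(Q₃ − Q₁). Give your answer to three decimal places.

numerator: Q₃ + Q₁ − 2Q₂ = 96.6 + 42.1 − 2×65.4 = 7.9000
denominator: Q₃ − Q₁ = 96.6 − 42.1 = 54.5000
Bowley skewness = 7.9000 / 54.5000 ≈ 0.145

0.145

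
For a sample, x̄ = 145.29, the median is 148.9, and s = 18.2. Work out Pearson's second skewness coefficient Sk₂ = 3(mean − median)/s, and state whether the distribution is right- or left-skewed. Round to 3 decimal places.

Sk₂ = 3(145.29 − 148.9) / 18.2 = 3 × -3.6100 / 18.2
    = -10.8300 / 18.2 ≈ -0.595
Sk₂ < 0 ⇒ mean < median ⇒ left-skewed (negative skew).

-0.595, left-skewed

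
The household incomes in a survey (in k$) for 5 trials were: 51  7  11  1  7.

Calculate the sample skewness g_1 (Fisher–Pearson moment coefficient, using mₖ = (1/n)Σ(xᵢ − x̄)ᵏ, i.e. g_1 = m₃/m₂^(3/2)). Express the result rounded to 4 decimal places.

x̄ = (51 + 7 + 11 + 1 + 7) / 5 = 15.4000
deviations (xᵢ − x̄): 35.6000, -8.4000, -4.4000, -14.4000, -8.4000
Σ(xᵢ − x̄)² = 1635.2000 ⇒ m₂ = 1635.2000/5 = 327.04000
Σ(xᵢ − x̄)³ = 40861.4400 ⇒ m₃ = 40861.4400/5 = 8172.28800
m₂^(3/2) = 327.04000^(1.5) = 5914.27223
g_1 = m₃ / m₂^(3/2) = 8172.28800 / 5914.27223 ≈ 1.3818

1.3818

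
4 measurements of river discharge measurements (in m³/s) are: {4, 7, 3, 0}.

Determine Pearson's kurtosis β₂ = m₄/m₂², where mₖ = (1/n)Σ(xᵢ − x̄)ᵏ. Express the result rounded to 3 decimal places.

x̄ = 3.5000
Σ(xᵢ − x̄)² = 25.0000 ⇒ m₂ = 6.25000
Σ(xᵢ − x̄)⁴ = 300.2500 ⇒ m₄ = 75.06250
m₂² = 39.06250
β₂ = m₄/m₂² = 75.06250 / 39.06250 ≈ 1.922

1.922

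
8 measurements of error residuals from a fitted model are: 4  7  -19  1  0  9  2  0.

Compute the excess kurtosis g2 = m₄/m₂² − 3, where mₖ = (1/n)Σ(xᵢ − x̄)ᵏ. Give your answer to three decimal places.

1.667

x̄ = 0.5000
Σ(xᵢ − x̄)² = 510.0000 ⇒ m₂ = 63.75000
Σ(xᵢ − x̄)⁴ = 151750.5000 ⇒ m₄ = 18968.81250
m₂² = 4064.06250
g2 = m₄/m₂² − 3 = 4.66745 − 3 ≈ 1.667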